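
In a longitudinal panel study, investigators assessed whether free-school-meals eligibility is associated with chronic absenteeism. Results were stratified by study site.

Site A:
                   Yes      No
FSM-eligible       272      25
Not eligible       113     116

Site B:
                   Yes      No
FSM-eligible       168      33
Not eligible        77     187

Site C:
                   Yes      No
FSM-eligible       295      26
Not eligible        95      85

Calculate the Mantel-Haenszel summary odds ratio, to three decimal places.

OR_MH = Σ(aᵢdᵢ/nᵢ) / Σ(bᵢcᵢ/nᵢ), where nᵢ is the stratum total.
Stratum 1 (Site A): n = 526; a·d/n = 272·116/526 = 59.9848; b·c/n = 25·113/526 = 5.3707
Stratum 2 (Site B): n = 465; a·d/n = 168·187/465 = 67.5613; b·c/n = 33·77/465 = 5.4645
Stratum 3 (Site C): n = 501; a·d/n = 295·85/501 = 50.0499; b·c/n = 26·95/501 = 4.9301
OR_MH = (59.9848 + 67.5613 + 50.0499) / (5.3707 + 5.4645 + 4.9301) = 177.5960 / 15.7654 = 11.26494

11.265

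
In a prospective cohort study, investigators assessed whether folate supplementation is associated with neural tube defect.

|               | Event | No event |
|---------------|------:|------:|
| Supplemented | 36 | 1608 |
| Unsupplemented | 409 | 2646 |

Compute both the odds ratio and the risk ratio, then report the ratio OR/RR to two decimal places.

Cells: a = 36, b = 1608, c = 409, d = 2646.
OR = (36·2646)/(1608·409) = 95256/657672 = 0.14484
Risk in exposed = 36/1644 = 0.02190; risk in unexposed = 409/3055 = 0.13388; RR = 0.16356
OR/RR = 0.14484 / 0.16356 = 0.88551
The outcome is not rare, so the OR lies further from 1 than the RR.

0.89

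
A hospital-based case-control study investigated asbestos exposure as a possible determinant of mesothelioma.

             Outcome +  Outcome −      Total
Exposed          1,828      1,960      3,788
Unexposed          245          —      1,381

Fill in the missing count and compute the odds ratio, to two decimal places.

The missing cell is in the unexposed row: 1381 − 245 = 1136.
So a = 1828, b = 1960, c = 245, d = 1136.
OR = (a·d)/(b·c) = (1828 × 1136) / (1960 × 245) = 2076608 / 480200 = 4.32446

4.32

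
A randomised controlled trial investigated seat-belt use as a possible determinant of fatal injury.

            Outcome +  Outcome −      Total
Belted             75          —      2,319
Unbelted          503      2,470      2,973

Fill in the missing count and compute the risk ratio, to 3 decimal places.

0.191

The missing cell is in the exposed row: 2319 − 75 = 2244.
So a = 75, b = 2244, c = 503, d = 2470.
RR = [a/(a+b)] / [c/(c+d)] = (75/2319) / (503/2973) = 0.03234/0.16919 = 0.19116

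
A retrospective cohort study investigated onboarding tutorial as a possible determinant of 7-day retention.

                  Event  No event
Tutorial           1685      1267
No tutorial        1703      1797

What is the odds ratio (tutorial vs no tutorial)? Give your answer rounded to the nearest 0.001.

1.403

Cells: a = 1685, b = 1267, c = 1703, d = 1797.
OR = (a·d)/(b·c) = (1685 × 1797) / (1267 × 1703) = 3027945 / 2157701 = 1.40332
The odds of 7-day retention are about 1.40 times as high in the tutorial group.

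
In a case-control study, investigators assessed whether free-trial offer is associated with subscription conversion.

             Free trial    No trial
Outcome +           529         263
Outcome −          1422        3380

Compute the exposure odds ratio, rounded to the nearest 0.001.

4.781

Reading the table with exposure as columns: a = 529 (Free trial, case), b = 1422 (Free trial, non-case), c = 263 (No trial, case), d = 3380.
OR = (a·d)/(b·c) = (529 × 3380) / (1422 × 263) = 1788020 / 373986 = 4.78098
The odds of subscription conversion are about 4.78 times as high in the free trial group.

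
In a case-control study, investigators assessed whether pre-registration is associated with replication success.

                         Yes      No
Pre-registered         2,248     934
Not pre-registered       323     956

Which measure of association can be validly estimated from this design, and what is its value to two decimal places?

7.12

Cells: a = 2248, b = 934, c = 323, d = 956.
This is a case-control study: participants were sampled on outcome status, so risks in the source population cannot be estimated directly — relative risk is not valid here. The odds ratio is the appropriate measure.
OR = (a·d)/(b·c) = (2248 × 956) / (934 × 323) = 2149088 / 301682 = 7.12369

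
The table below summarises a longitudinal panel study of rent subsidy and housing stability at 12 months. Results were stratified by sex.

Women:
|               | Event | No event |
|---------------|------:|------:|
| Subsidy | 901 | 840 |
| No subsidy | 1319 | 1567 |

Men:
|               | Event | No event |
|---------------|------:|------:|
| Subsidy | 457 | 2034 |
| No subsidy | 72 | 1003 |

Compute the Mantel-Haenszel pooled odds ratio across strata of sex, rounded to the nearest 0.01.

OR_MH = Σ(aᵢdᵢ/nᵢ) / Σ(bᵢcᵢ/nᵢ), where nᵢ is the stratum total.
Stratum 1 (Women): n = 4627; a·d/n = 901·1567/4627 = 305.1366; b·c/n = 840·1319/4627 = 239.4554
Stratum 2 (Men): n = 3566; a·d/n = 457·1003/3566 = 128.5393; b·c/n = 2034·72/3566 = 41.0679
OR_MH = (305.1366 + 128.5393) / (239.4554 + 41.0679) = 433.6758 / 280.5232 = 1.54595

1.55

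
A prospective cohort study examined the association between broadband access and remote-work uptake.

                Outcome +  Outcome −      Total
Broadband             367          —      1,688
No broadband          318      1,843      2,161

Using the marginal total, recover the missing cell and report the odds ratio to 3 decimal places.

The missing cell is in the exposed row: 1688 − 367 = 1321.
So a = 367, b = 1321, c = 318, d = 1843.
OR = (a·d)/(b·c) = (367 × 1843) / (1321 × 318) = 676381 / 420078 = 1.61013

1.610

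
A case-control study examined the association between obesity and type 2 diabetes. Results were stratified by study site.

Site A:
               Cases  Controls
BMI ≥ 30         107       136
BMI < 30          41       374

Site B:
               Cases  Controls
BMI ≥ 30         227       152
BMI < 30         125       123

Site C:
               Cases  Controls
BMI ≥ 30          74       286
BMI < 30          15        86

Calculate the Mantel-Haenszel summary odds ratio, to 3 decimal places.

OR_MH = Σ(aᵢdᵢ/nᵢ) / Σ(bᵢcᵢ/nᵢ), where nᵢ is the stratum total.
Stratum 1 (Site A): n = 658; a·d/n = 107·374/658 = 60.8176; b·c/n = 136·41/658 = 8.4742
Stratum 2 (Site B): n = 627; a·d/n = 227·123/627 = 44.5311; b·c/n = 152·125/627 = 30.3030
Stratum 3 (Site C): n = 461; a·d/n = 74·86/461 = 13.8048; b·c/n = 286·15/461 = 9.3059
OR_MH = (60.8176 + 44.5311 + 13.8048) / (8.4742 + 30.3030 + 9.3059) = 119.1535 / 48.0831 = 2.47808

2.478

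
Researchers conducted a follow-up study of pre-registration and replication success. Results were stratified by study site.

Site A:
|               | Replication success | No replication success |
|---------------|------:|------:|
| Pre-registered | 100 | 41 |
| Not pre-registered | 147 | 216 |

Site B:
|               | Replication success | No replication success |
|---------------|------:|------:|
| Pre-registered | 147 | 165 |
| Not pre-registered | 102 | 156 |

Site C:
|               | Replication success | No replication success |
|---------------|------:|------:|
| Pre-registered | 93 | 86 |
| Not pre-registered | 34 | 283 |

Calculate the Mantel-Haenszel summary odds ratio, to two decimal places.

OR_MH = Σ(aᵢdᵢ/nᵢ) / Σ(bᵢcᵢ/nᵢ), where nᵢ is the stratum total.
Stratum 1 (Site A): n = 504; a·d/n = 100·216/504 = 42.8571; b·c/n = 41·147/504 = 11.9583
Stratum 2 (Site B): n = 570; a·d/n = 147·156/570 = 40.2316; b·c/n = 165·102/570 = 29.5263
Stratum 3 (Site C): n = 496; a·d/n = 93·283/496 = 53.0625; b·c/n = 86·34/496 = 5.8952
OR_MH = (42.8571 + 40.2316 + 53.0625) / (11.9583 + 29.5263 + 5.8952) = 136.1512 / 47.3798 = 2.87361

2.87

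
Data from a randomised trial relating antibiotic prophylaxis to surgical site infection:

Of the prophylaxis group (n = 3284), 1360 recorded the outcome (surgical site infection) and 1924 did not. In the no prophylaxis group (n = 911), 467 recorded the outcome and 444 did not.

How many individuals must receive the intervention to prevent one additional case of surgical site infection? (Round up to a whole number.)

Risk in treated group = 1360/3284 = 0.41413; risk in control = 467/911 = 0.51262.
Absolute risk reduction = 0.51262 − 0.41413 = 0.09849
NNT = 1 / ARR = 1 / 0.09849 = 10.153 → round up → 11

11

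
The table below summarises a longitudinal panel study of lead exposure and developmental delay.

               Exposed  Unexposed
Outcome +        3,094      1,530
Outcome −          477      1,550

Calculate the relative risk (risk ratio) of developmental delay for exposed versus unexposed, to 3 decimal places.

1.744

Reading the table with exposure as columns: a = 3094 (Exposed, case), b = 477 (Exposed, non-case), c = 1530 (Unexposed, case), d = 1550.
Risk in exposed = 3094/3571 = 0.86642; risk in unexposed = 1530/3080 = 0.49675.
RR = 0.86642 / 0.49675 = 1.74417
The risk among the exposed is 1.74 times that among the unexposed.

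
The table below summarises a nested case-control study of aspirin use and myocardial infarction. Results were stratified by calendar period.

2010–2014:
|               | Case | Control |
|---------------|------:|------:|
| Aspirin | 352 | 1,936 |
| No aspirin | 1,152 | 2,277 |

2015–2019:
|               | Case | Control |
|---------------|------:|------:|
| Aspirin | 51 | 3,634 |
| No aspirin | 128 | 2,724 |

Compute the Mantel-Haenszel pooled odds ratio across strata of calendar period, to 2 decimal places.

OR_MH = Σ(aᵢdᵢ/nᵢ) / Σ(bᵢcᵢ/nᵢ), where nᵢ is the stratum total.
Stratum 1 (2010–2014): n = 5717; a·d/n = 352·2277/5717 = 140.1966; b·c/n = 1936·1152/5717 = 390.1123
Stratum 2 (2015–2019): n = 6537; a·d/n = 51·2724/6537 = 21.2520; b·c/n = 3634·128/6537 = 71.1568
OR_MH = (140.1966 + 21.2520) / (390.1123 + 71.1568) = 161.4486 / 461.2691 = 0.35001

0.35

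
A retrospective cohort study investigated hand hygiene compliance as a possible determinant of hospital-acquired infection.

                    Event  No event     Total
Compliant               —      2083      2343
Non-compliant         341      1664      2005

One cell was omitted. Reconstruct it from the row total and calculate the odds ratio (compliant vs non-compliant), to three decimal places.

0.609

The missing cell is in the exposed row: 2343 − 2083 = 260.
So a = 260, b = 2083, c = 341, d = 1664.
OR = (a·d)/(b·c) = (260 × 1664) / (2083 × 341) = 432640 / 710303 = 0.60909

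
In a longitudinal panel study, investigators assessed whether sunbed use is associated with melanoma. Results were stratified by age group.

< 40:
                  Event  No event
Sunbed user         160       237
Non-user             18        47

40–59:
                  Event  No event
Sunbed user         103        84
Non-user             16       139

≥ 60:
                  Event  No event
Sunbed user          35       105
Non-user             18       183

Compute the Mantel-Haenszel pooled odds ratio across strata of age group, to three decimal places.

OR_MH = Σ(aᵢdᵢ/nᵢ) / Σ(bᵢcᵢ/nᵢ), where nᵢ is the stratum total.
Stratum 1 (< 40): n = 462; a·d/n = 160·47/462 = 16.2771; b·c/n = 237·18/462 = 9.2338
Stratum 2 (40–59): n = 342; a·d/n = 103·139/342 = 41.8626; b·c/n = 84·16/342 = 3.9298
Stratum 3 (≥ 60): n = 341; a·d/n = 35·183/341 = 18.7830; b·c/n = 105·18/341 = 5.5425
OR_MH = (16.2771 + 41.8626 + 18.7830) / (9.2338 + 3.9298 + 5.5425) = 76.9226 / 18.7061 = 4.11216

4.112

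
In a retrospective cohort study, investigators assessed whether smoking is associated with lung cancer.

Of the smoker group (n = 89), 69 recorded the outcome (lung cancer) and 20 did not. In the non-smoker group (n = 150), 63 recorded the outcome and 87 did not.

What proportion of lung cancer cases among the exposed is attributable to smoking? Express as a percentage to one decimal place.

45.8

From the description: a = 69, b = 20, c = 63, d = 87.
Risk in exposed = 69/89 = 0.77528; risk in unexposed = 63/150 = 0.42000.
RR = 0.77528/0.42000 = 1.84591
AR% = (RR − 1)/RR × 100 = (1.84591 − 1)/1.84591 × 100 = 45.8261%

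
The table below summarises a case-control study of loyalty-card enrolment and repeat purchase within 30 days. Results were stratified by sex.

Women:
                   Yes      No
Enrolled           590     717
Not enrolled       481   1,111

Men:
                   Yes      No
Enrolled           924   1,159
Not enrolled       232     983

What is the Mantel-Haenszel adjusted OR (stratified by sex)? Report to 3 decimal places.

2.501

OR_MH = Σ(aᵢdᵢ/nᵢ) / Σ(bᵢcᵢ/nᵢ), where nᵢ is the stratum total.
Stratum 1 (Women): n = 2899; a·d/n = 590·1111/2899 = 226.1090; b·c/n = 717·481/2899 = 118.9641
Stratum 2 (Men): n = 3298; a·d/n = 924·983/3298 = 275.4069; b·c/n = 1159·232/3298 = 81.5306
OR_MH = (226.1090 + 275.4069) / (118.9641 + 81.5306) = 501.5159 / 200.4948 = 2.50139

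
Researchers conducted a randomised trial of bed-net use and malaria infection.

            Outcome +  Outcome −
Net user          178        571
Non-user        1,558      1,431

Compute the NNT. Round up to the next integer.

Risk in treated group = 178/749 = 0.23765; risk in control = 1558/2989 = 0.52124.
Absolute risk reduction = 0.52124 − 0.23765 = 0.28359
NNT = 1 / ARR = 1 / 0.28359 = 3.526 → round up → 4

4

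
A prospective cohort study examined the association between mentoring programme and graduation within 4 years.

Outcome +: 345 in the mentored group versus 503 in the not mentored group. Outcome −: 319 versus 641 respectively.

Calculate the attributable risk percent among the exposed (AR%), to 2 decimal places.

15.38

From the description: a = 345, b = 319, c = 503, d = 641.
Risk in exposed = 345/664 = 0.51958; risk in unexposed = 503/1144 = 0.43969.
RR = 0.51958/0.43969 = 1.18170
AR% = (RR − 1)/RR × 100 = (1.18170 − 1)/1.18170 × 100 = 15.3765%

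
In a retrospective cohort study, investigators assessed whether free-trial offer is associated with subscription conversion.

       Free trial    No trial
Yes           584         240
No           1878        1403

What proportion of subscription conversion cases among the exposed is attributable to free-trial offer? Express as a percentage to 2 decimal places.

38.42

Reading the table with exposure as columns: a = 584 (Free trial, case), b = 1878 (Free trial, non-case), c = 240 (No trial, case), d = 1403.
Risk in exposed = 584/2462 = 0.23721; risk in unexposed = 240/1643 = 0.14607.
RR = 0.23721/0.14607 = 1.62387
AR% = (RR − 1)/RR × 100 = (1.62387 − 1)/1.62387 × 100 = 38.4187%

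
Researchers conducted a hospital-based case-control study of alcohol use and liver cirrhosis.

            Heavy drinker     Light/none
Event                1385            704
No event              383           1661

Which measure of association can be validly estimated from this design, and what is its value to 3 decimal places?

Reading the table with exposure as columns: a = 1385 (Heavy drinker, case), b = 383 (Heavy drinker, non-case), c = 704 (Light/none, case), d = 1661.
This is a hospital-based case-control study: participants were sampled on outcome status, so risks in the source population cannot be estimated directly — relative risk is not valid here. The odds ratio is the appropriate measure.
OR = (a·d)/(b·c) = (1385 × 1661) / (383 × 704) = 2300485 / 269632 = 8.53194

8.532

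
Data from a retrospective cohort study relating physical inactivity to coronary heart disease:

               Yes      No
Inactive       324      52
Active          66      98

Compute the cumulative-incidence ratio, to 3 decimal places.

2.141

Cells: a = 324, b = 52, c = 66, d = 98.
Risk in exposed = 324/376 = 0.86170; risk in unexposed = 66/164 = 0.40244.
RR = 0.86170 / 0.40244 = 2.14120
The risk among the exposed is 2.14 times that among the unexposed.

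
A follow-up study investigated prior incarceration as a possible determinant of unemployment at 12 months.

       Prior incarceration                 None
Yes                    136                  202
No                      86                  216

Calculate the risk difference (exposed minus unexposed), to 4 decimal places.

Reading the table with exposure as columns: a = 136 (Prior incarceration, case), b = 86 (Prior incarceration, non-case), c = 202 (None, case), d = 216.
Risk in exposed = 136/222 = 0.612613; risk in unexposed = 202/418 = 0.483254.
Risk difference = 0.612613 − 0.483254 = 0.129359

0.1294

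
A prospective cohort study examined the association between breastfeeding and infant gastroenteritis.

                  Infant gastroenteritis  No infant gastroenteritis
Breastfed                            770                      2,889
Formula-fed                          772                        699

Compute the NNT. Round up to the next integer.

4

Risk in treated group = 770/3659 = 0.21044; risk in control = 772/1471 = 0.52481.
Absolute risk reduction = 0.52481 − 0.21044 = 0.31437
NNT = 1 / ARR = 1 / 0.31437 = 3.181 → round up → 4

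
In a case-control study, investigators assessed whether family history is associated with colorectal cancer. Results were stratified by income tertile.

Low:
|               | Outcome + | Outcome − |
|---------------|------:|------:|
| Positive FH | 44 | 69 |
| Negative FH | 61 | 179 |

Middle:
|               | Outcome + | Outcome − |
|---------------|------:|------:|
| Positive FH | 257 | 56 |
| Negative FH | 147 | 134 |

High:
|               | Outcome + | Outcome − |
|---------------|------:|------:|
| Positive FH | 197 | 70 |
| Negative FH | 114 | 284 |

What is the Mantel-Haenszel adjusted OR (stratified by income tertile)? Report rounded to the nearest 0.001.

4.352

OR_MH = Σ(aᵢdᵢ/nᵢ) / Σ(bᵢcᵢ/nᵢ), where nᵢ is the stratum total.
Stratum 1 (Low): n = 353; a·d/n = 44·179/353 = 22.3116; b·c/n = 69·61/353 = 11.9235
Stratum 2 (Middle): n = 594; a·d/n = 257·134/594 = 57.9764; b·c/n = 56·147/594 = 13.8586
Stratum 3 (High): n = 665; a·d/n = 197·284/665 = 84.1323; b·c/n = 70·114/665 = 12.0000
OR_MH = (22.3116 + 57.9764 + 84.1323) / (11.9235 + 13.8586 + 12.0000) = 164.4204 / 37.7821 = 4.35181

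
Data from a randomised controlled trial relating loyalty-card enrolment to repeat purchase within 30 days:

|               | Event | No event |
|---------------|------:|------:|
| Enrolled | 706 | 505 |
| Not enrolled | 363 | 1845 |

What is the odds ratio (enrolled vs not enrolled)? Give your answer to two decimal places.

Cells: a = 706, b = 505, c = 363, d = 1845.
OR = (a·d)/(b·c) = (706 × 1845) / (505 × 363) = 1302570 / 183315 = 7.10564
The odds of repeat purchase within 30 days are about 7.11 times as high in the enrolled group.

7.11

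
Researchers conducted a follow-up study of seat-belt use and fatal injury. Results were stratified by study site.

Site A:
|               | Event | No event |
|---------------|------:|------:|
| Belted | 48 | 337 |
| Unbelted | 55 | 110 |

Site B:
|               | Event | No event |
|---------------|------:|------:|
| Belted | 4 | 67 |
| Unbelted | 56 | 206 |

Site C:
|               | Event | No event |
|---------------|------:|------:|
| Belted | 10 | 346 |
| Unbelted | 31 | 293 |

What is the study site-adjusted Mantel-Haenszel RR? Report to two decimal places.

0.33

RR_MH = Σ(aᵢ·n₀ᵢ/nᵢ) / Σ(cᵢ·n₁ᵢ/nᵢ), with n₁ᵢ = aᵢ+bᵢ (exposed), n₀ᵢ = cᵢ+dᵢ (unexposed), nᵢ = n₁ᵢ+n₀ᵢ.
Stratum 1 (Site A): n₁ = 385, n₀ = 165, n = 550; a·n₀/n = 48·165/550 = 14.4000; c·n₁/n = 55·385/550 = 38.5000
Stratum 2 (Site B): n₁ = 71, n₀ = 262, n = 333; a·n₀/n = 4·262/333 = 3.1471; c·n₁/n = 56·71/333 = 11.9399
Stratum 3 (Site C): n₁ = 356, n₀ = 324, n = 680; a·n₀/n = 10·324/680 = 4.7647; c·n₁/n = 31·356/680 = 16.2294
RR_MH = (14.4000 + 3.1471 + 4.7647) / (38.5000 + 11.9399 + 16.2294) = 22.3119 / 66.6694 = 0.33466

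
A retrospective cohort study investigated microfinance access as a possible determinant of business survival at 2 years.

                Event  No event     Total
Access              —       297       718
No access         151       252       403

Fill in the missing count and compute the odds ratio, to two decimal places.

2.37

The missing cell is in the exposed row: 718 − 297 = 421.
So a = 421, b = 297, c = 151, d = 252.
OR = (a·d)/(b·c) = (421 × 252) / (297 × 151) = 106092 / 44847 = 2.36564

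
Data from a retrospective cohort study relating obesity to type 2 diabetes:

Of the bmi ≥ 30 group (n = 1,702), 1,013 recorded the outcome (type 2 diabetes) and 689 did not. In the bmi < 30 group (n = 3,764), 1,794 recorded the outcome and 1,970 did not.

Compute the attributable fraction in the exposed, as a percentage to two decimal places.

From the description: a = 1013, b = 689, c = 1794, d = 1970.
Risk in exposed = 1013/1702 = 0.59518; risk in unexposed = 1794/3764 = 0.47662.
RR = 0.59518/0.47662 = 1.24875
AR% = (RR − 1)/RR × 100 = (1.24875 − 1)/1.24875 × 100 = 19.9202%

19.92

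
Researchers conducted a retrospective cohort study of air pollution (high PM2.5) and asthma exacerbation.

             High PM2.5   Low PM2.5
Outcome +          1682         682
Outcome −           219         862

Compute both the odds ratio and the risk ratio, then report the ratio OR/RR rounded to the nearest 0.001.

4.846

Reading the table with exposure as columns: a = 1682 (High PM2.5, case), b = 219 (High PM2.5, non-case), c = 682 (Low PM2.5, case), d = 862.
OR = (1682·862)/(219·682) = 1449884/149358 = 9.70744
Risk in exposed = 1682/1901 = 0.88480; risk in unexposed = 682/1544 = 0.44171; RR = 2.00312
OR/RR = 9.70744 / 2.00312 = 4.84616
The outcome is not rare, so the OR lies further from 1 than the RR.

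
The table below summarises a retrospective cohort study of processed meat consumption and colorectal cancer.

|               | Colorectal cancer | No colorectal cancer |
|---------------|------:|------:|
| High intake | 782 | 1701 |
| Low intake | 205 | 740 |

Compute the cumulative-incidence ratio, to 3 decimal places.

Cells: a = 782, b = 1701, c = 205, d = 740.
Risk in exposed = 782/2483 = 0.31494; risk in unexposed = 205/945 = 0.21693.
RR = 0.31494 / 0.21693 = 1.45180
The risk among the exposed is 1.45 times that among the unexposed.

1.452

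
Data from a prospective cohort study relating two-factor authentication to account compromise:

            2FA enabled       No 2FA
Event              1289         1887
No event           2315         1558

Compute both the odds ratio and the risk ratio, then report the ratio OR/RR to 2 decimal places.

Reading the table with exposure as columns: a = 1289 (2FA enabled, case), b = 2315 (2FA enabled, non-case), c = 1887 (No 2FA, case), d = 1558.
OR = (1289·1558)/(2315·1887) = 2008262/4368405 = 0.45972
Risk in exposed = 1289/3604 = 0.35766; risk in unexposed = 1887/3445 = 0.54775; RR = 0.65296
OR/RR = 0.45972 / 0.65296 = 0.70406
The outcome is not rare, so the OR lies further from 1 than the RR.

0.70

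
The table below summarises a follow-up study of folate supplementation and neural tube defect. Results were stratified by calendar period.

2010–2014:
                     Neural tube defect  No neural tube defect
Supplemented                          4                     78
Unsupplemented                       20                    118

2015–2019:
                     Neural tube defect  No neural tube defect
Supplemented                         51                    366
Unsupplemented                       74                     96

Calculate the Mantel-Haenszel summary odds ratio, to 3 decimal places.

0.197

OR_MH = Σ(aᵢdᵢ/nᵢ) / Σ(bᵢcᵢ/nᵢ), where nᵢ is the stratum total.
Stratum 1 (2010–2014): n = 220; a·d/n = 4·118/220 = 2.1455; b·c/n = 78·20/220 = 7.0909
Stratum 2 (2015–2019): n = 587; a·d/n = 51·96/587 = 8.3407; b·c/n = 366·74/587 = 46.1397
OR_MH = (2.1455 + 8.3407) / (7.0909 + 46.1397) = 10.4862 / 53.2306 = 0.19700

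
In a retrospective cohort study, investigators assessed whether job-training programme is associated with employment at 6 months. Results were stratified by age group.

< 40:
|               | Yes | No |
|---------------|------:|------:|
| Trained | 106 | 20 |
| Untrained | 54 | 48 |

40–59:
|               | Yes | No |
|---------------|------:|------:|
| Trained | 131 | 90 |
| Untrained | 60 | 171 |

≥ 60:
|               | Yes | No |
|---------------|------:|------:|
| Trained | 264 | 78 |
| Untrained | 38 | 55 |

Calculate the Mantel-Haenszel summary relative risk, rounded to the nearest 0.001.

RR_MH = Σ(aᵢ·n₀ᵢ/nᵢ) / Σ(cᵢ·n₁ᵢ/nᵢ), with n₁ᵢ = aᵢ+bᵢ (exposed), n₀ᵢ = cᵢ+dᵢ (unexposed), nᵢ = n₁ᵢ+n₀ᵢ.
Stratum 1 (< 40): n₁ = 126, n₀ = 102, n = 228; a·n₀/n = 106·102/228 = 47.4211; c·n₁/n = 54·126/228 = 29.8421
Stratum 2 (40–59): n₁ = 221, n₀ = 231, n = 452; a·n₀/n = 131·231/452 = 66.9491; c·n₁/n = 60·221/452 = 29.3363
Stratum 3 (≥ 60): n₁ = 342, n₀ = 93, n = 435; a·n₀/n = 264·93/435 = 56.4414; c·n₁/n = 38·342/435 = 29.8759
RR_MH = (47.4211 + 66.9491 + 56.4414) / (29.8421 + 29.3363 + 29.8759) = 170.8115 / 89.0543 = 1.91806

1.918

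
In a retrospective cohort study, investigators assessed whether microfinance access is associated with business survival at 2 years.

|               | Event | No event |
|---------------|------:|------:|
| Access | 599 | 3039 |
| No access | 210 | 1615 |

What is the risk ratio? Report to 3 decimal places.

1.431

Cells: a = 599, b = 3039, c = 210, d = 1615.
Risk in exposed = 599/3638 = 0.16465; risk in unexposed = 210/1825 = 0.11507.
RR = 0.16465 / 0.11507 = 1.43089
The risk among the exposed is 1.43 times that among the unexposed.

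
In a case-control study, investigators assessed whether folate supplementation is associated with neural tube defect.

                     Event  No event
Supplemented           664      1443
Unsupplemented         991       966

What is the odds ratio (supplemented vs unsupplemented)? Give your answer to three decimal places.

0.449

Cells: a = 664, b = 1443, c = 991, d = 966.
OR = (a·d)/(b·c) = (664 × 966) / (1443 × 991) = 641424 / 1430013 = 0.44854
Exposure is associated with lower odds of neural tube defect (OR = 0.45 < 1).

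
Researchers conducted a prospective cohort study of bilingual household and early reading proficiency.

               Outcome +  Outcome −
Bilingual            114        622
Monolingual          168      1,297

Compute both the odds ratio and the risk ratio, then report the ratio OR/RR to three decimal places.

Cells: a = 114, b = 622, c = 168, d = 1297.
OR = (114·1297)/(622·168) = 147858/104496 = 1.41496
Risk in exposed = 114/736 = 0.15489; risk in unexposed = 168/1465 = 0.11468; RR = 1.35069
OR/RR = 1.41496 / 1.35069 = 1.04759
The outcome is not rare, so the OR lies further from 1 than the RR.

1.048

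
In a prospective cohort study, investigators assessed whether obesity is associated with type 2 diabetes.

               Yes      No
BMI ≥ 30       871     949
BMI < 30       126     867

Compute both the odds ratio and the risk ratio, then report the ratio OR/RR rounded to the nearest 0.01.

Cells: a = 871, b = 949, c = 126, d = 867.
OR = (871·867)/(949·126) = 755157/119574 = 6.31539
Risk in exposed = 871/1820 = 0.47857; risk in unexposed = 126/993 = 0.12689; RR = 3.77160
OR/RR = 6.31539 / 3.77160 = 1.67446
The outcome is not rare, so the OR lies further from 1 than the RR.

1.67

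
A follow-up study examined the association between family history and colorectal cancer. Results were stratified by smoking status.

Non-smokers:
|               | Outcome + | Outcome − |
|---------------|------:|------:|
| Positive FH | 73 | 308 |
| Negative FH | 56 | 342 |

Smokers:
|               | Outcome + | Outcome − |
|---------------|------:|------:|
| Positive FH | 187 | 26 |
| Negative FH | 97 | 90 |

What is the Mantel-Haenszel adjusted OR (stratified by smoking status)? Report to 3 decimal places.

OR_MH = Σ(aᵢdᵢ/nᵢ) / Σ(bᵢcᵢ/nᵢ), where nᵢ is the stratum total.
Stratum 1 (Non-smokers): n = 779; a·d/n = 73·342/779 = 32.0488; b·c/n = 308·56/779 = 22.1412
Stratum 2 (Smokers): n = 400; a·d/n = 187·90/400 = 42.0750; b·c/n = 26·97/400 = 6.3050
OR_MH = (32.0488 + 42.0750) / (22.1412 + 6.3050) = 74.1238 / 28.4462 = 2.60575

2.606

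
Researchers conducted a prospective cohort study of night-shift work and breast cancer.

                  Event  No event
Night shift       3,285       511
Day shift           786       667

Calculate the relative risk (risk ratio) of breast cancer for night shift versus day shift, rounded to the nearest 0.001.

Cells: a = 3285, b = 511, c = 786, d = 667.
Risk in exposed = 3285/3796 = 0.86538; risk in unexposed = 786/1453 = 0.54095.
RR = 0.86538 / 0.54095 = 1.59975
The risk among the exposed is 1.60 times that among the unexposed.

1.600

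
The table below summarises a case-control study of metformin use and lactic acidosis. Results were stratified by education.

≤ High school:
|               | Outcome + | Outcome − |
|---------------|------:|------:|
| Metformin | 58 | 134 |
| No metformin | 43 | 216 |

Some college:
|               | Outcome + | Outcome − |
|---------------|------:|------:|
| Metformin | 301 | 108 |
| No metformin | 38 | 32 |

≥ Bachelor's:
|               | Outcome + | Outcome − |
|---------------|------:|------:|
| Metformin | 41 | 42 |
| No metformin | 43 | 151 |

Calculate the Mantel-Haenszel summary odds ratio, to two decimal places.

2.52

OR_MH = Σ(aᵢdᵢ/nᵢ) / Σ(bᵢcᵢ/nᵢ), where nᵢ is the stratum total.
Stratum 1 (≤ High school): n = 451; a·d/n = 58·216/451 = 27.7783; b·c/n = 134·43/451 = 12.7761
Stratum 2 (Some college): n = 479; a·d/n = 301·32/479 = 20.1086; b·c/n = 108·38/479 = 8.5678
Stratum 3 (≥ Bachelor's): n = 277; a·d/n = 41·151/277 = 22.3502; b·c/n = 42·43/277 = 6.5199
OR_MH = (27.7783 + 20.1086 + 22.3502) / (12.7761 + 8.5678 + 6.5199) = 70.2370 / 27.8638 = 2.52073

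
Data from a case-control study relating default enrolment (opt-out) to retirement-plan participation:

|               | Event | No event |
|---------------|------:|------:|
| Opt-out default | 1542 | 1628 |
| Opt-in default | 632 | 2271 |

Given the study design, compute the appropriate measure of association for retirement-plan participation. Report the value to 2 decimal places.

Cells: a = 1542, b = 1628, c = 632, d = 2271.
This is a case-control study: participants were sampled on outcome status, so risks in the source population cannot be estimated directly — relative risk is not valid here. The odds ratio is the appropriate measure.
OR = (a·d)/(b·c) = (1542 × 2271) / (1628 × 632) = 3501882 / 1028896 = 3.40353

3.40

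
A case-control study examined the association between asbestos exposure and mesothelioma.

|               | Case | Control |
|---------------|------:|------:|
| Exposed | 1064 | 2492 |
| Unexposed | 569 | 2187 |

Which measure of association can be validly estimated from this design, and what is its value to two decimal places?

Cells: a = 1064, b = 2492, c = 569, d = 2187.
This is a case-control study: participants were sampled on outcome status, so risks in the source population cannot be estimated directly — relative risk is not valid here. The odds ratio is the appropriate measure.
OR = (a·d)/(b·c) = (1064 × 2187) / (2492 × 569) = 2326968 / 1417948 = 1.64108

1.64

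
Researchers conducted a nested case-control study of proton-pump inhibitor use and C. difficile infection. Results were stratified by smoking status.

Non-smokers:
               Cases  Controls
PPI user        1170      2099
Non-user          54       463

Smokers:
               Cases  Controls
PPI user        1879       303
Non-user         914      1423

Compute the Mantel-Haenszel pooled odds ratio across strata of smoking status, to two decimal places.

8.05

OR_MH = Σ(aᵢdᵢ/nᵢ) / Σ(bᵢcᵢ/nᵢ), where nᵢ is the stratum total.
Stratum 1 (Non-smokers): n = 3786; a·d/n = 1170·463/3786 = 143.0824; b·c/n = 2099·54/3786 = 29.9382
Stratum 2 (Smokers): n = 4519; a·d/n = 1879·1423/4519 = 591.6833; b·c/n = 303·914/4519 = 61.2839
OR_MH = (143.0824 + 591.6833) / (29.9382 + 61.2839) = 734.7657 / 91.2221 = 8.05469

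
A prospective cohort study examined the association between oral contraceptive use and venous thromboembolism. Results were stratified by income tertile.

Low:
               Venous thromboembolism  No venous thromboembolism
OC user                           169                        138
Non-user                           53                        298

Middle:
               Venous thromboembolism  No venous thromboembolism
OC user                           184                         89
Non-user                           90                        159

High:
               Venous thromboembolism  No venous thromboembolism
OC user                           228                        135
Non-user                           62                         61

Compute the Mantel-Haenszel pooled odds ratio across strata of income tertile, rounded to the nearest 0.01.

OR_MH = Σ(aᵢdᵢ/nᵢ) / Σ(bᵢcᵢ/nᵢ), where nᵢ is the stratum total.
Stratum 1 (Low): n = 658; a·d/n = 169·298/658 = 76.5380; b·c/n = 138·53/658 = 11.1155
Stratum 2 (Middle): n = 522; a·d/n = 184·159/522 = 56.0460; b·c/n = 89·90/522 = 15.3448
Stratum 3 (High): n = 486; a·d/n = 228·61/486 = 28.6173; b·c/n = 135·62/486 = 17.2222
OR_MH = (76.5380 + 56.0460 + 28.6173) / (11.1155 + 15.3448 + 17.2222) = 161.2013 / 43.6826 = 3.69029

3.69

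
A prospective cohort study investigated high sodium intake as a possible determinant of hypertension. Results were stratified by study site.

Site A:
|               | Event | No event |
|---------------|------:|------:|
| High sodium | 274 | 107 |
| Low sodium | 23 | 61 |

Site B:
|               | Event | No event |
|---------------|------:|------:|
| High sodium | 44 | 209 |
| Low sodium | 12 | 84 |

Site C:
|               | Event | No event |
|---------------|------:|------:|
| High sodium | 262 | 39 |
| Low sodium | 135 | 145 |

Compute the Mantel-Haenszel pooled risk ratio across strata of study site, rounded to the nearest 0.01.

1.93

RR_MH = Σ(aᵢ·n₀ᵢ/nᵢ) / Σ(cᵢ·n₁ᵢ/nᵢ), with n₁ᵢ = aᵢ+bᵢ (exposed), n₀ᵢ = cᵢ+dᵢ (unexposed), nᵢ = n₁ᵢ+n₀ᵢ.
Stratum 1 (Site A): n₁ = 381, n₀ = 84, n = 465; a·n₀/n = 274·84/465 = 49.4968; c·n₁/n = 23·381/465 = 18.8452
Stratum 2 (Site B): n₁ = 253, n₀ = 96, n = 349; a·n₀/n = 44·96/349 = 12.1032; c·n₁/n = 12·253/349 = 8.6991
Stratum 3 (Site C): n₁ = 301, n₀ = 280, n = 581; a·n₀/n = 262·280/581 = 126.2651; c·n₁/n = 135·301/581 = 69.9398
RR_MH = (49.4968 + 12.1032 + 126.2651) / (18.8452 + 8.6991 + 69.9398) = 187.8650 / 97.4841 = 1.92714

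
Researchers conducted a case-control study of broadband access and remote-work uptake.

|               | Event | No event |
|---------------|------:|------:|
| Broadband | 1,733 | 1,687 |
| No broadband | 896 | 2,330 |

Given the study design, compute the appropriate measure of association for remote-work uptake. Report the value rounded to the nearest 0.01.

Cells: a = 1733, b = 1687, c = 896, d = 2330.
This is a case-control study: participants were sampled on outcome status, so risks in the source population cannot be estimated directly — relative risk is not valid here. The odds ratio is the appropriate measure.
OR = (a·d)/(b·c) = (1733 × 2330) / (1687 × 896) = 4037890 / 1511552 = 2.67135

2.67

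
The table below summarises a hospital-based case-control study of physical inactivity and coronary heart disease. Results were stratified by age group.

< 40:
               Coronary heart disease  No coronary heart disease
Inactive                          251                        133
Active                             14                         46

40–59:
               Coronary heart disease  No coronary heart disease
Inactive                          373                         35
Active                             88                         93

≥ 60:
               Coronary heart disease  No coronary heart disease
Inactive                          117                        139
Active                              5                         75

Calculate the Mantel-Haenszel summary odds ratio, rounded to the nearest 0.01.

9.66

OR_MH = Σ(aᵢdᵢ/nᵢ) / Σ(bᵢcᵢ/nᵢ), where nᵢ is the stratum total.
Stratum 1 (< 40): n = 444; a·d/n = 251·46/444 = 26.0045; b·c/n = 133·14/444 = 4.1937
Stratum 2 (40–59): n = 589; a·d/n = 373·93/589 = 58.8947; b·c/n = 35·88/589 = 5.2292
Stratum 3 (≥ 60): n = 336; a·d/n = 117·75/336 = 26.1161; b·c/n = 139·5/336 = 2.0685
OR_MH = (26.0045 + 58.8947 + 26.1161) / (4.1937 + 5.2292 + 2.0685) = 111.0153 / 11.4913 = 9.66077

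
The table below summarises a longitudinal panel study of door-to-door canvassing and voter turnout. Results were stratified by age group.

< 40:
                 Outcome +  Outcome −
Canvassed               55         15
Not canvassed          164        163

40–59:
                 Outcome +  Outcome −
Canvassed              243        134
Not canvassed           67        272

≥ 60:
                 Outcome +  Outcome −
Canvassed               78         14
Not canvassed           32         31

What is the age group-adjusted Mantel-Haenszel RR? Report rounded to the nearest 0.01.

2.31

RR_MH = Σ(aᵢ·n₀ᵢ/nᵢ) / Σ(cᵢ·n₁ᵢ/nᵢ), with n₁ᵢ = aᵢ+bᵢ (exposed), n₀ᵢ = cᵢ+dᵢ (unexposed), nᵢ = n₁ᵢ+n₀ᵢ.
Stratum 1 (< 40): n₁ = 70, n₀ = 327, n = 397; a·n₀/n = 55·327/397 = 45.3023; c·n₁/n = 164·70/397 = 28.9169
Stratum 2 (40–59): n₁ = 377, n₀ = 339, n = 716; a·n₀/n = 243·339/716 = 115.0517; c·n₁/n = 67·377/716 = 35.2779
Stratum 3 (≥ 60): n₁ = 92, n₀ = 63, n = 155; a·n₀/n = 78·63/155 = 31.7032; c·n₁/n = 32·92/155 = 18.9935
RR_MH = (45.3023 + 115.0517 + 31.7032) / (28.9169 + 35.2779 + 18.9935) = 192.0572 / 83.1884 = 2.30870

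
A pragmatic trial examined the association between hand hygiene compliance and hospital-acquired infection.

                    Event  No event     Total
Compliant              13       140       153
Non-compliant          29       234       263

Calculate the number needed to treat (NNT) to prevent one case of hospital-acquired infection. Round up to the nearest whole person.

40

Risk in treated group = 13/153 = 0.08497; risk in control = 29/263 = 0.11027.
Absolute risk reduction = 0.11027 − 0.08497 = 0.02530
NNT = 1 / ARR = 1 / 0.02530 = 39.528 → round up → 40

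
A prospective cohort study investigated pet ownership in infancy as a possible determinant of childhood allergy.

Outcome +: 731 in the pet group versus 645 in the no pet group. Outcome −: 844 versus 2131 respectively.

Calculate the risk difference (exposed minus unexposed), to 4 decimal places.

From the description: a = 731, b = 844, c = 645, d = 2131.
Risk in exposed = 731/1575 = 0.464127; risk in unexposed = 645/2776 = 0.232349.
Risk difference = 0.464127 − 0.232349 = 0.231778

0.2318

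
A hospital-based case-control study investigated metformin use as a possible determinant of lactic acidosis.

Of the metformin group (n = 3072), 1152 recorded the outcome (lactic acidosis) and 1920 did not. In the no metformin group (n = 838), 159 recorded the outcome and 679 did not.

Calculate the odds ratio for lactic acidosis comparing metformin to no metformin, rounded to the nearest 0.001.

2.562

From the description: a = 1152, b = 1920, c = 159, d = 679.
OR = (a·d)/(b·c) = (1152 × 679) / (1920 × 159) = 782208 / 305280 = 2.56226
The odds of lactic acidosis are about 2.56 times as high in the metformin group.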